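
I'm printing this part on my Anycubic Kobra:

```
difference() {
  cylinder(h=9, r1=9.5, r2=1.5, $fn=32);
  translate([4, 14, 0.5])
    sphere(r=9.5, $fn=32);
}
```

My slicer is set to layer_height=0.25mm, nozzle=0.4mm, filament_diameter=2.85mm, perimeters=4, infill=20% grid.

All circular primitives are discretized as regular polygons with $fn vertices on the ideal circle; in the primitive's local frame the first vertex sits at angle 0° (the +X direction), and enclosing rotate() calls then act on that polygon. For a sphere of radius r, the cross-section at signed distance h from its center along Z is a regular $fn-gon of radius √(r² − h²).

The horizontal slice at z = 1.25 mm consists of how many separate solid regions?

1

At z = 1.25 mm: the cone contributes a regular 32-gon of circumradius 8.389 (interpolated between r1=9.5 and r2=1.5 at t=0.139); the sphere at (4, 14): section is a regular 32-gon, circumradius = √(r²−h²) = √(9.5²−0.75²) = 9.470; Subtracting the remaining from the first: starting from the cone, the r=9.5 sphere at (4, 14) partially overlaps it — only the 22.52 mm² overlap (of its 279.95 mm²) is removed, clipping the outline — 1 connected region. The result has 1 disconnected region.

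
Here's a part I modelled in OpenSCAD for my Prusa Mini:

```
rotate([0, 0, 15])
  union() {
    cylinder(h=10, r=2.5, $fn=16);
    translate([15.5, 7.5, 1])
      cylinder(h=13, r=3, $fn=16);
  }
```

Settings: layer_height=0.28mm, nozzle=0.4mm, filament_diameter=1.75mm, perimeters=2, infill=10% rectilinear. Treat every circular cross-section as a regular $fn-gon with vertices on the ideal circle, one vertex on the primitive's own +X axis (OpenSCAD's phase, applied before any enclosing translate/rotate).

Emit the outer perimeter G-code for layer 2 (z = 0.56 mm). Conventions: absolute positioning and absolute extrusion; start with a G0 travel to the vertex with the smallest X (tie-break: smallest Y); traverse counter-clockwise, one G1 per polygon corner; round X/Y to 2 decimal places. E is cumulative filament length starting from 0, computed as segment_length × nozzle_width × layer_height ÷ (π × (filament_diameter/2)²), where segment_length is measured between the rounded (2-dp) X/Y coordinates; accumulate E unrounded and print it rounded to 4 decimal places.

G0 X-2.48 Y0.33 Z0.56
G1 X-2.41 Y-0.65 E0.0457
G1 X-1.98 Y-1.52 E0.0909
G1 X-1.25 Y-2.17 E0.1365
G1 X-0.33 Y-2.48 E0.1817
G1 X0.65 Y-2.41 E0.2274
G1 X1.52 Y-1.98 E0.2726
G1 X2.17 Y-1.25 E0.3181
G1 X2.48 Y-0.33 E0.3633
G1 X2.41 Y0.65 E0.4091
G1 X1.98 Y1.52 E0.4543
G1 X1.25 Y2.17 E0.4998
G1 X0.33 Y2.48 E0.5450
G1 X-0.65 Y2.41 E0.5907
G1 X-1.52 Y1.98 E0.6359
G1 X-2.17 Y1.25 E0.6814
G1 X-2.48 Y0.33 E0.7266

At z = 0.56 mm: the cylinder: section is a regular 16-gon, circumradius r=2.5; the cylinder at (15.5, 7.5) is absent (z outside [1, 14]); Merging all regions: only the r=2.5 cylinder is present, so the union is just that shape — 1 connected region; (whole slice rotated 15° about Z — lengths, areas and connectivity unchanged). The outline is a single polygon with 16 vertices. Extrusion per mm of travel: 0.4 × 0.28 / (π × 0.875²) = 0.046564. Accumulating E over each segment gives final E = 0.7266.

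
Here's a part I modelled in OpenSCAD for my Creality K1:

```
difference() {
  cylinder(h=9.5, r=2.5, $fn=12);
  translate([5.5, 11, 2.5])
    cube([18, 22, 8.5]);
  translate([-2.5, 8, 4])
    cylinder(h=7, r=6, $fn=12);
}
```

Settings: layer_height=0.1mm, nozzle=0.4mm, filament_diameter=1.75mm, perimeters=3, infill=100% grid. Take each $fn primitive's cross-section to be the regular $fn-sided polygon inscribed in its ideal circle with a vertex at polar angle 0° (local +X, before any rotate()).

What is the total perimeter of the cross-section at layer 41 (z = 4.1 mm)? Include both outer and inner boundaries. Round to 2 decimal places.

15.53 mm

At z = 4.1 mm: the cylinder: section is a regular 12-gon, circumradius r=2.5 (perimeter = 2·12·2.500·sin(180°/12) = 15.53 mm); the 18×22 cube at (5.5, 11) contributes its full rectangle (perimeter 80.00 mm); the r=6 cylinder at (-2.5, 8) contributes a regular 12-gon of circumradius 6 (perimeter = 2·12·6.000·sin(180°/12) = 37.27 mm); Taking the first minus the rest: starting from the r=2.5 cylinder, the 18×22 cube at (5.5, 11) misses the remaining region (no effect); the r=6 cylinder at (-2.5, 8) misses the remaining region (no effect) — boundary = 15.53 mm. Overall, the cross-section is a single solid region. Total boundary length (outer) = 15.53 mm.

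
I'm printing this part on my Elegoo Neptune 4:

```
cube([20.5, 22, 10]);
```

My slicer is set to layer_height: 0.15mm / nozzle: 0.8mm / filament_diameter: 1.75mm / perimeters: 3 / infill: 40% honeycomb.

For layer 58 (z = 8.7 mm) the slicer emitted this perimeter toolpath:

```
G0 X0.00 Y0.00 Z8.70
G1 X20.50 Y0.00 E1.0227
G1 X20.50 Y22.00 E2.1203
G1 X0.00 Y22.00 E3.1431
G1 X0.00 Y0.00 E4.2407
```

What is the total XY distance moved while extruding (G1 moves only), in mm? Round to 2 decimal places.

Sum the Euclidean lengths of each G1 segment: total = 85.00 mm.

85.00 mm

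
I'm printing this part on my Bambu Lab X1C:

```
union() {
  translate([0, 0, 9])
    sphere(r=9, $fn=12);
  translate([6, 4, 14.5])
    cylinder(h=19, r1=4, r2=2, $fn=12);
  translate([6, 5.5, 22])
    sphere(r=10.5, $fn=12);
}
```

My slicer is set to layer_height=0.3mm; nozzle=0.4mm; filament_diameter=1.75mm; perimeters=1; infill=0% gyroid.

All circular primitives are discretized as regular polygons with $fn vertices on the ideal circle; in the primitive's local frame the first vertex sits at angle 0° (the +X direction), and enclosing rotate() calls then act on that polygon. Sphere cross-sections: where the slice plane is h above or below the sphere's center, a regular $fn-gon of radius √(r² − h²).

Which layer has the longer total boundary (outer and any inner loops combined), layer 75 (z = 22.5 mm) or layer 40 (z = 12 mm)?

Layer 75 (z = 22.5): the sphere is not intersected at this z (|z−center|=13.500 > r=9); the cone at (6, 4) (r1=4→r2=2) has section circumradius 3.158 here — a regular 12-gon (perimeter = 2·12·3.158·sin(180°/12) = 19.62 mm); the r=10.5 sphere at (6, 5.5) slices to a regular 12-gon of circumradius 10.488 (√(r²−h²) with h=0.5 from center) (perimeter = 2·12·10.488·sin(180°/12) = 65.15 mm); Taking the union: the cone at (6, 4) lies entirely inside the r=10.5 sphere at (6, 5.5), so the union is just the r=10.5 sphere at (6, 5.5) — boundary = 65.15 mm. So its perimeter = 65.15 mm. Layer 40 (z = 12): the r=9 sphere contributes a regular 12-gon of circumradius √(9²−3²) = 8.485 (perimeter = 2·12·8.485·sin(180°/12) = 52.71 mm); the cone at (6, 4) does not reach this height (z outside [14.5, 33.5]); the r=10.5 sphere at (6, 5.5) contributes a regular 12-gon of circumradius √(10.5²−10²) = 3.202 (perimeter = 2·12·3.202·sin(180°/12) = 19.89 mm); Merging all regions: the regions partially overlap (shared area 15.24 mm²), so the edge portions inside another operand are dropped and the merged outline is re-measured after clipping — boundary = 57.10 mm. So its perimeter = 57.10 mm. Layer 75 is larger (65.15 vs 57.10 mm).

layer 75 (z = 22.5 mm)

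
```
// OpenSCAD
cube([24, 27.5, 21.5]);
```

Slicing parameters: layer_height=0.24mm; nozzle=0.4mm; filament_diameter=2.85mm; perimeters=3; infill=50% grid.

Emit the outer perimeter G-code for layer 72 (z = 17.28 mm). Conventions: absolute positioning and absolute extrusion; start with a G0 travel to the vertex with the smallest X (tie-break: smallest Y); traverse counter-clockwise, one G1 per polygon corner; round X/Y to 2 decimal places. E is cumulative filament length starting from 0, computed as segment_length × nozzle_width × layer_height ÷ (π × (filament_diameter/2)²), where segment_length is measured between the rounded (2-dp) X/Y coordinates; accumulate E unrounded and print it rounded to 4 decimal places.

At z = 17.28 mm: the cube is present — its section is the full 24×27.5 rectangle. The outline is a single polygon with 4 vertices. Extrusion per mm of travel: 0.4 × 0.24 / (π × 1.425²) = 0.015048. Accumulating E over each segment gives final E = 1.5500.

G0 X0.00 Y0.00 Z17.28
G1 X24.00 Y0.00 E0.3612
G1 X24.00 Y27.50 E0.7750
G1 X0.00 Y27.50 E1.1362
G1 X0.00 Y0.00 E1.5500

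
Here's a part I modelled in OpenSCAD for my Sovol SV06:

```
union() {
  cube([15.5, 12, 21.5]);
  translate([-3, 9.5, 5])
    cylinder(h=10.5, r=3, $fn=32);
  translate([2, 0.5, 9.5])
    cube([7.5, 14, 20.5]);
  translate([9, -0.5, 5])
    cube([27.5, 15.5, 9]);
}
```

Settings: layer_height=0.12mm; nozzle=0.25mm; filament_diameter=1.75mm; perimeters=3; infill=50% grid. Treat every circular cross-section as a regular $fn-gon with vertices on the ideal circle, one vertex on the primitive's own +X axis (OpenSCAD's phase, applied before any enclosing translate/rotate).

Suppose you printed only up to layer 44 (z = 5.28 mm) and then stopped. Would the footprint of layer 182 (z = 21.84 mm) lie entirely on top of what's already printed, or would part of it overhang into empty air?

part overhangs

Compare the two slices. At z = 5.28: the cube is present — its section is the full 15.5×12 rectangle (area 186.00 mm²); the r=3 cylinder at (-3, 9.5) gives a regular 32-gon of circumradius 3 (constant along its height) (area = (32/2)·3.000²·sin(360°/32) = 28.09 mm²); the cube at (2, 0.5) does not reach this height (z outside [9.5, 30]); the 27.5×15.5 cube at (9, -0.5) contributes its full rectangle (area 426.25 mm²); Taking the union: the regions partially overlap — summed areas 640.34 mm² minus the doubly-counted overlap 78.00 mm² gives 562.34 mm² — area = 562.34 mm². At z = 21.84: the cube is absent (z outside [0, 21.5]); the cylinder at (-3, 9.5) is not intersected at this z (z outside [5, 15.5]); the cube at (2, 0.5) (footprint 7.5×14) is included at this height (area 105.00 mm²); the cube at (9, -0.5) is absent (z outside [5, 14]); Merging all regions: only the 7.5×14 cube at (2, 0.5) is present, so the union is just that shape — area = 105.00 mm². Checking containment: at z = 21.84 the cross-section extends beyond the z = 5.28 cross-section by about 17.50 mm².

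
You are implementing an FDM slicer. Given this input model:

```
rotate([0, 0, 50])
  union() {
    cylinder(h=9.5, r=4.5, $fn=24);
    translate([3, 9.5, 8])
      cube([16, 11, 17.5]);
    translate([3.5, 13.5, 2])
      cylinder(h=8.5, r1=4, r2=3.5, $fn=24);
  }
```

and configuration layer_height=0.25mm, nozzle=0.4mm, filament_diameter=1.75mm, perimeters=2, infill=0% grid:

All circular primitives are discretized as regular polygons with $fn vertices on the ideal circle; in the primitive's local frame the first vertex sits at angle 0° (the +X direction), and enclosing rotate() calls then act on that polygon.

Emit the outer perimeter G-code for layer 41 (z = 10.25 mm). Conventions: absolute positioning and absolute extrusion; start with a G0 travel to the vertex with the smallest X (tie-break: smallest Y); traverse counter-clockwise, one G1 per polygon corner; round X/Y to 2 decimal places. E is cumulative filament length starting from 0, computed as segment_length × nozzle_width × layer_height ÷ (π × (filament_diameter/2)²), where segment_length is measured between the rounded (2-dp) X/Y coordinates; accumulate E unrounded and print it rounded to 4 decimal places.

G0 X-13.78 Y15.48 Z10.25
G1 X-11.06 Y13.19 E0.1478
G1 X-11.28 Y12.84 E0.1650
G1 X-11.55 Y11.97 E0.2029
G1 X-11.59 Y11.05 E0.2412
G1 X-11.39 Y10.16 E0.2791
G1 X-10.97 Y9.34 E0.3174
G1 X-10.35 Y8.67 E0.3554
G1 X-9.58 Y8.17 E0.3935
G1 X-8.70 Y7.90 E0.4318
G1 X-7.79 Y7.86 E0.4697
G1 X-6.89 Y8.06 E0.5080
G1 X-6.08 Y8.48 E0.5459
G1 X-5.77 Y8.76 E0.5633
G1 X-5.35 Y8.40 E0.5863
G1 X4.94 Y20.66 E1.2517
G1 X-3.49 Y27.73 E1.7092
G1 X-13.78 Y15.48 E2.3743

At z = 10.25 mm: the cylinder is absent (z outside [0, 9.5]); the cube at (3, 9.5) is present — its section is the full 16×11 rectangle; the cone at (3.5, 13.5): at t=0.971 of its height the radius interpolates to r₁+(r₂−r₁)t = 3.515, giving a regular 24-gon of that circumradius; Taking the union: the regions partially overlap (shared area 22.67 mm²), so overlapping operands fuse into one piece — 1 connected region; (rotated 50° about Z; rotation is an isometry so areas/perimeters/island counts are preserved). The outline is a single polygon with 17 vertices. Extrusion per mm of travel: 0.4 × 0.25 / (π × 0.875²) = 0.041575. Accumulating E over each segment gives final E = 2.3743.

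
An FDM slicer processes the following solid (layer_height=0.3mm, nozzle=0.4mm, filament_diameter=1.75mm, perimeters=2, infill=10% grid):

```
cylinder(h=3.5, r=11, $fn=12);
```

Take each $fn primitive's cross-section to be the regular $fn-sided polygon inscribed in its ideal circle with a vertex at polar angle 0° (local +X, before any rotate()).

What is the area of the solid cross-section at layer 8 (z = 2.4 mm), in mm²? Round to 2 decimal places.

363.00 mm²

At z = 2.4 mm: the cylinder: section is a regular 12-gon, circumradius r=11 (area = (12/2)·11.000²·sin(360°/12) = 363.00 mm²). Overall, the cross-section is a single solid region. Net area = 363.00 mm².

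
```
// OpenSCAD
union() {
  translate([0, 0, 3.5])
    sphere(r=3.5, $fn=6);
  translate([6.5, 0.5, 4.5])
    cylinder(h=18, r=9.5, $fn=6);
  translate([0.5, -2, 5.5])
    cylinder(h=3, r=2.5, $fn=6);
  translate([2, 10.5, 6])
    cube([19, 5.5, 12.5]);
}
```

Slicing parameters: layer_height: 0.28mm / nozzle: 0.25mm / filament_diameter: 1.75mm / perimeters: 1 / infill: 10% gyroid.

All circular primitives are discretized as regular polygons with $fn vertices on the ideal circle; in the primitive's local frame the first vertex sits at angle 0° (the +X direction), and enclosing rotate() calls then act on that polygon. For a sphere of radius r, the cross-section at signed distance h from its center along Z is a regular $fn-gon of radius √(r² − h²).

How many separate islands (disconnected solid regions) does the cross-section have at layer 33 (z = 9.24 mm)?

At z = 9.24 mm: the sphere does not reach this height (|z−center|=5.740 > r=3.5); the r=9.5 cylinder at (6.5, 0.5) contributes a regular 6-gon of circumradius 9.5; the cylinder at (0.5, -2) is absent (z outside [5.5, 8.5]); the cube at (2, 10.5) is present — its section is the full 19×5.5 rectangle; Taking the union: the 2 present regions are separate (no shared area or edge), so areas and boundary lengths simply add and each stays a separate island — 2 connected regions. Overall, the cross-section has 2 separate islands. Island count = 2.

2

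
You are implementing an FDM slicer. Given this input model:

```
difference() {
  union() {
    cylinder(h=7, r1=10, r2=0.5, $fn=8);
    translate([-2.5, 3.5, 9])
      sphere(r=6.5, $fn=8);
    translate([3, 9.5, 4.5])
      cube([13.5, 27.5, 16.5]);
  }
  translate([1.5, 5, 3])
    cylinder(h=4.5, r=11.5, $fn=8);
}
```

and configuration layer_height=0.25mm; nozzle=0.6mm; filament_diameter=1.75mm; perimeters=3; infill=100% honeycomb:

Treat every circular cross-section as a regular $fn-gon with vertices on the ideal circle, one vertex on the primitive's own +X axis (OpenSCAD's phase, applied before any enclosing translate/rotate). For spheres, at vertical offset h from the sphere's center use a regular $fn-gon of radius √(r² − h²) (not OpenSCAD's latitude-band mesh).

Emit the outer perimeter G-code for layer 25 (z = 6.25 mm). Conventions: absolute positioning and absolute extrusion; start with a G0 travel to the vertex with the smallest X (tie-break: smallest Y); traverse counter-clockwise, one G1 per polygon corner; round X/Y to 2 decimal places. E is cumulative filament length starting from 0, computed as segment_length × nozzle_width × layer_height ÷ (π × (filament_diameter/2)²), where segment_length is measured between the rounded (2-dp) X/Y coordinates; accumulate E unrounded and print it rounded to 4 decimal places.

G0 X3.00 Y15.88 Z6.25
G1 X9.63 Y13.13 E0.4476
G1 X11.14 Y9.50 E0.6928
G1 X16.50 Y9.50 E1.0271
G1 X16.50 Y37.00 E2.7420
G1 X3.00 Y37.00 E3.5839
G1 X3.00 Y15.88 E4.9010

At z = 6.25 mm: the cone contributes a regular 8-gon of circumradius 1.518 (interpolated between r1=10 and r2=0.5 at t=0.893); the r=6.5 sphere at (-2.5, 3.5) contributes a regular 8-gon of circumradius √(6.5²−2.75²) = 5.890; the cube at (3, 9.5) (footprint 13.5×27.5) is included at this height; Merging all regions: the regions partially overlap (shared area 6.32 mm²), so overlapping operands fuse into one piece — 2 connected regions; the r=11.5 cylinder at (1.5, 5) gives a regular 8-gon of circumradius 11.5 (constant along its height); After the difference (first − rest): starting from that combined region, the r=11.5 cylinder at (1.5, 5) partially overlaps it — only the 134.23 mm² overlap (of its 374.06 mm²) is removed, clipping the outline — 1 connected region. The outline is a single polygon with 6 vertices. Extrusion per mm of travel: 0.6 × 0.25 / (π × 0.875²) = 0.062363. Accumulating E over each segment gives final E = 4.9010.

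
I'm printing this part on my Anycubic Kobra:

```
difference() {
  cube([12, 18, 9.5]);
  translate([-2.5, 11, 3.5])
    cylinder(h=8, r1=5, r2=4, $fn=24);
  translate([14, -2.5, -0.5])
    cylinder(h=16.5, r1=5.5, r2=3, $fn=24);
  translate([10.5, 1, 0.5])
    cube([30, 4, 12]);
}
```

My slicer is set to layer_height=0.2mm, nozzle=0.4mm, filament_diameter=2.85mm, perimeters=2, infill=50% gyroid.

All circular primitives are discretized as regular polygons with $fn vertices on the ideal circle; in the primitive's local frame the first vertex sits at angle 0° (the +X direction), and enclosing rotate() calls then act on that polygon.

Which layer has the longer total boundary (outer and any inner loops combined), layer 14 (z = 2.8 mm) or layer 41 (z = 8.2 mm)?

layer 41 (z = 8.2 mm)

Layer 14 (z = 2.8): the cube (footprint 12×18) is included at this height (perimeter 60.00 mm); the cone at (-2.5, 11) is absent (z outside [3.5, 11.5]); the cone at (14, -2.5) contributes a regular 24-gon of circumradius 5.000 (interpolated between r1=5.5 and r2=3 at t=0.200) (perimeter = 2·24·5.000·sin(180°/24) = 31.33 mm); the 30×4 cube at (10.5, 1) contributes its full rectangle (perimeter 68.00 mm); After the difference (first − rest): starting from the 12×18 cube, the cone at (14, -2.5) partially overlaps it — only the 2.86 mm² overlap (of its 77.65 mm²) is removed, clipping the outline; the 30×4 cube at (10.5, 1) partially overlaps it — only the 5.09 mm² overlap (of its 120.00 mm²) is removed, clipping the outline — boundary = 59.46 mm. So its perimeter = 59.46 mm. Layer 41 (z = 8.2): the cube (footprint 12×18) is included at this height (perimeter 60.00 mm); the cone at (-2.5, 11) (r1=5→r2=4) has section circumradius 4.412 here — a regular 24-gon (perimeter = 2·24·4.412·sin(180°/24) = 27.65 mm); the cone at (14, -2.5) (r1=5.5→r2=3) has section circumradius 4.182 here — a regular 24-gon (perimeter = 2·24·4.182·sin(180°/24) = 26.20 mm); the cube at (10.5, 1) (footprint 30×4) is included at this height (perimeter 68.00 mm); Taking the first minus the rest: starting from the 12×18 cube, the cone at (-2.5, 11) partially overlaps it — only the 9.55 mm² overlap (of its 60.47 mm²) is removed, clipping the outline; the cone at (14, -2.5) partially overlaps it — only the 0.87 mm² overlap (of its 54.31 mm²) is removed, clipping the outline; the 30×4 cube at (10.5, 1) partially overlaps it — only the 5.98 mm² overlap (of its 120.00 mm²) is removed, clipping the outline — boundary = 63.19 mm. So its perimeter = 63.19 mm. Layer 41 is larger (63.19 vs 59.46 mm).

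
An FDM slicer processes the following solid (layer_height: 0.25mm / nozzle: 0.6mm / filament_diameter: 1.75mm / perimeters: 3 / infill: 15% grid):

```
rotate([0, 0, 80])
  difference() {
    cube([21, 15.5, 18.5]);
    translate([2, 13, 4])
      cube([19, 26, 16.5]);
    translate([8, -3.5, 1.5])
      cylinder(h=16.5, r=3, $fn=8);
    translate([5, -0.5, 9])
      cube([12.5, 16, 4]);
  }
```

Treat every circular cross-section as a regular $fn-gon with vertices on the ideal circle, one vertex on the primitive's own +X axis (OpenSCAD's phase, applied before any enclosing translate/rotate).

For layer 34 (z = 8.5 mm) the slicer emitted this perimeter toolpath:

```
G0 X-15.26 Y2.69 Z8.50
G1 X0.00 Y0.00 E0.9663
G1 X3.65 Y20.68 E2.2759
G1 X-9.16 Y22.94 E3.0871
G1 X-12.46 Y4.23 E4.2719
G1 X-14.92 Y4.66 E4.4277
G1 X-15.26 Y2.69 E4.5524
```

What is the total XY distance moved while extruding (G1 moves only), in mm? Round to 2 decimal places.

73.00 mm

Sum the Euclidean lengths of each G1 segment: total = 73.00 mm.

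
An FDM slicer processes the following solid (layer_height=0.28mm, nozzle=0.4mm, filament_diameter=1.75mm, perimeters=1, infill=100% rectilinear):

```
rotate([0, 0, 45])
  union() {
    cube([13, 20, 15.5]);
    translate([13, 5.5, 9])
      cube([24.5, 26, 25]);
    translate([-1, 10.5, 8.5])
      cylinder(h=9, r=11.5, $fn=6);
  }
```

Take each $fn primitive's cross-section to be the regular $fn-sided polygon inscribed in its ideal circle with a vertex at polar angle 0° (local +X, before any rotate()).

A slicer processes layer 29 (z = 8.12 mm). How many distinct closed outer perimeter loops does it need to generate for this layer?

1

At z = 8.12 mm: the cube (footprint 13×20) is included at this height; the cube at (13, 5.5) does not reach this height (z outside [9, 34]); the cylinder at (-1, 10.5) does not reach this height (z outside [8.5, 17.5]); Taking the union: only the 13×20 cube is present, so the union is just that shape — 1 connected region; (rotated 45° about Z; rotation is an isometry so areas/perimeters/island counts are preserved). The result has 1 disconnected region.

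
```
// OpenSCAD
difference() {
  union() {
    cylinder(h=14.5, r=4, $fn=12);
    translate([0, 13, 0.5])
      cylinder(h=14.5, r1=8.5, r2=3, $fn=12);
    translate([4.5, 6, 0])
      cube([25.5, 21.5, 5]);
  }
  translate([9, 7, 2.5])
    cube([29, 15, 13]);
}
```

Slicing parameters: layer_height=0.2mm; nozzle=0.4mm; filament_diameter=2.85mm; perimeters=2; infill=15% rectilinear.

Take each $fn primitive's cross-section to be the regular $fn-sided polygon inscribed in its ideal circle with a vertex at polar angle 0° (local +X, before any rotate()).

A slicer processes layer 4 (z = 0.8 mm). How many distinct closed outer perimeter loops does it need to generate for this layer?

At z = 0.8 mm: the cylinder: section is a regular 12-gon, circumradius r=4; the cone at (0, 13) (r1=8.5→r2=3) has section circumradius 8.386 here — a regular 12-gon; the cube at (4.5, 6) is present — its section is the full 25.5×21.5 rectangle; Merging all regions: the regions partially overlap (shared area 35.51 mm²), so overlapping operands fuse into one piece — 2 connected regions; the cube at (9, 7) does not reach this height (z outside [2.5, 15.5]); Taking the first minus the rest: none of the subtracted shapes is present at this height, so the result so far is unchanged — 2 connected regions. The result has 2 disconnected regions.

2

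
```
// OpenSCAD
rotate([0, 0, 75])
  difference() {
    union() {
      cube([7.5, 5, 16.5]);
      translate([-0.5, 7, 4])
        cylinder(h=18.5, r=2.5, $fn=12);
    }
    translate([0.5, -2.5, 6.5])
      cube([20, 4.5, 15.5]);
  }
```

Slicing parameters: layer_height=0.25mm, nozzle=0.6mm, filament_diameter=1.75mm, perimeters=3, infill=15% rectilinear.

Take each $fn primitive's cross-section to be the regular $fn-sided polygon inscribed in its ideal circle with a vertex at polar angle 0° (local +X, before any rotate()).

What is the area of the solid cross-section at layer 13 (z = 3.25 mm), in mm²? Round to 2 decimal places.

37.50 mm²

At z = 3.25 mm: the cube is present — its section is the full 7.5×5 rectangle (area 37.50 mm²); the cylinder at (-0.5, 7) does not reach this height (z outside [4, 22.5]); Combining (union): only the 7.5×5 cube is present, so the union is just that shape — area = 37.50 mm²; the cube at (0.5, -2.5) is not intersected at this z (z outside [6.5, 22]); After the difference (first − rest): none of the subtracted shapes is present at this height, so that combined region is unchanged — area = 37.50 mm²; (rotated 75° about Z; rotation is an isometry so areas/perimeters/island counts are preserved). Overall, the cross-section is a single solid region. Net area = 37.50 mm².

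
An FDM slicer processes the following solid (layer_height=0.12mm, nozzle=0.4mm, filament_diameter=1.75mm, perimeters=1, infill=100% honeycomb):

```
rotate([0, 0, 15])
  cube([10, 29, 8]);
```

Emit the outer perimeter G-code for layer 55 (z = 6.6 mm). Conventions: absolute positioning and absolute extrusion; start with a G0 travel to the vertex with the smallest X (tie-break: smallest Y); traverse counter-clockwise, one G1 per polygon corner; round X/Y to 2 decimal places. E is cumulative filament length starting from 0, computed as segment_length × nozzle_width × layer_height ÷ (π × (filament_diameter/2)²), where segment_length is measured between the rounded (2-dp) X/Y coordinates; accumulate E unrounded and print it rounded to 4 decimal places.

At z = 6.6 mm: the cube (footprint 10×29) is included at this height; (rotated 15° about Z; rotation is an isometry so areas/perimeters/island counts are preserved). The outline is a single polygon with 4 vertices. Extrusion per mm of travel: 0.4 × 0.12 / (π × 0.875²) = 0.019956. Accumulating E over each segment gives final E = 1.5566.

G0 X-7.51 Y28.01 Z6.60
G1 X0.00 Y0.00 E0.5787
G1 X9.66 Y2.59 E0.7783
G1 X2.15 Y30.60 E1.3570
G1 X-7.51 Y28.01 E1.5566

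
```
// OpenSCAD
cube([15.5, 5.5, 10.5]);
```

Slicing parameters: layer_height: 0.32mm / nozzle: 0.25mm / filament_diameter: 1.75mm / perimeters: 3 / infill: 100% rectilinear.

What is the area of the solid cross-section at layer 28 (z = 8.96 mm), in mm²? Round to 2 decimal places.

At z = 8.96 mm: the 15.5×5.5 cube contributes its full rectangle (area 85.25 mm²). Overall, the cross-section is a single solid region. Net area = 85.25 mm².

85.25 mm²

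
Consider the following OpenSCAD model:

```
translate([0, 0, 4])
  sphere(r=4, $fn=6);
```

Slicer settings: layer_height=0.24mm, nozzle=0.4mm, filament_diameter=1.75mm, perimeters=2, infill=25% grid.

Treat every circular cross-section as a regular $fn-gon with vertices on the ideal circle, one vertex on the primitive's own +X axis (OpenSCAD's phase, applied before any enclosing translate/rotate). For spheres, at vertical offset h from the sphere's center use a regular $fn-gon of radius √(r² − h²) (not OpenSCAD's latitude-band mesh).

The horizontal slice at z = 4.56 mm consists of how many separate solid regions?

1

At z = 4.56 mm: the r=4 sphere contributes a regular 6-gon of circumradius √(4²−0.56²) = 3.961. The result has 1 disconnected region.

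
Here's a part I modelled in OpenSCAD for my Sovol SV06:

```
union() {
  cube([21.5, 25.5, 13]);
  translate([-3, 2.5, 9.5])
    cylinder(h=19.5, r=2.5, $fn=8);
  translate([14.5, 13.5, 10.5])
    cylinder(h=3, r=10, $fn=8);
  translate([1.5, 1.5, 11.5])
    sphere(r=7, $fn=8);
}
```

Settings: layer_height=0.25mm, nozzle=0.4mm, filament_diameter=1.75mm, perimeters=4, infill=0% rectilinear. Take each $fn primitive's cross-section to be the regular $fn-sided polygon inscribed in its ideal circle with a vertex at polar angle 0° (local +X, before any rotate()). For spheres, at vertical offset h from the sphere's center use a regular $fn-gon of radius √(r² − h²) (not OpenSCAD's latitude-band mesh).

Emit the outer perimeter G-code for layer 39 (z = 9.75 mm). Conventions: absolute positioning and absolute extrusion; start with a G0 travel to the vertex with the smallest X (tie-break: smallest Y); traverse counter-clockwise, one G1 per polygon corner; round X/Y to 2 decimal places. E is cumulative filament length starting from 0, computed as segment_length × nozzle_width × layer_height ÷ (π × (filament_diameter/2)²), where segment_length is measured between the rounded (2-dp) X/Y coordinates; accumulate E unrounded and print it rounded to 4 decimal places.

G0 X-5.50 Y2.50 Z9.75
G1 X-5.18 Y1.73 E0.0347
G1 X-5.28 Y1.50 E0.0451
G1 X-3.29 Y-3.29 E0.2607
G1 X1.50 Y-5.28 E0.4764
G1 X6.29 Y-3.29 E0.6920
G1 X7.66 Y0.00 E0.8402
G1 X21.50 Y0.00 E1.4156
G1 X21.50 Y25.50 E2.4758
G1 X0.00 Y25.50 E3.3696
G1 X0.00 Y7.66 E4.1113
G1 X-3.29 Y6.29 E4.2595
G1 X-4.00 Y4.59 E4.3361
G1 X-4.77 Y4.27 E4.3708
G1 X-5.50 Y2.50 E4.4504

At z = 9.75 mm: the cube is present — its section is the full 21.5×25.5 rectangle; the cylinder at (-3, 2.5): section is a regular 8-gon, circumradius r=2.5; the cylinder at (14.5, 13.5) is not intersected at this z (z outside [10.5, 13.5]); the r=7 sphere at (1.5, 1.5) slices to a regular 8-gon of circumradius 6.778 (√(r²−h²) with h=1.75 from center); Combining (union): the regions partially overlap (shared area 70.34 mm²), so overlapping operands fuse into one piece — 1 connected region. The outline is a single polygon with 14 vertices. Extrusion per mm of travel: 0.4 × 0.25 / (π × 0.875²) = 0.041575. Accumulating E over each segment gives final E = 4.4504.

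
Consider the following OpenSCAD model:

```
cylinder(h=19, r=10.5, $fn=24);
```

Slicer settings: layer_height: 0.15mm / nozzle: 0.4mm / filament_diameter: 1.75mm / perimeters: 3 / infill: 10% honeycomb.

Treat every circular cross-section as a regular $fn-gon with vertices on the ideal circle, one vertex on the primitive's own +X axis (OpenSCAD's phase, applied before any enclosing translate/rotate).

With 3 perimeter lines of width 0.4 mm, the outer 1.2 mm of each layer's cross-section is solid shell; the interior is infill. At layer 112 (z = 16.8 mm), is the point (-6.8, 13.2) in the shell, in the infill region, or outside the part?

At z = 16.8 mm: the cylinder: section is a regular 24-gon, circumradius r=10.5. Overall, the cross-section is a single solid region. The nearest boundary edge runs (-2.72, 10.14)→(-5.25, 9.09); distance from the point to it = 4.39 mm. The point is not inside any of the regions above, so it lies outside the cross-section (4.39 mm from the nearest boundary).

outside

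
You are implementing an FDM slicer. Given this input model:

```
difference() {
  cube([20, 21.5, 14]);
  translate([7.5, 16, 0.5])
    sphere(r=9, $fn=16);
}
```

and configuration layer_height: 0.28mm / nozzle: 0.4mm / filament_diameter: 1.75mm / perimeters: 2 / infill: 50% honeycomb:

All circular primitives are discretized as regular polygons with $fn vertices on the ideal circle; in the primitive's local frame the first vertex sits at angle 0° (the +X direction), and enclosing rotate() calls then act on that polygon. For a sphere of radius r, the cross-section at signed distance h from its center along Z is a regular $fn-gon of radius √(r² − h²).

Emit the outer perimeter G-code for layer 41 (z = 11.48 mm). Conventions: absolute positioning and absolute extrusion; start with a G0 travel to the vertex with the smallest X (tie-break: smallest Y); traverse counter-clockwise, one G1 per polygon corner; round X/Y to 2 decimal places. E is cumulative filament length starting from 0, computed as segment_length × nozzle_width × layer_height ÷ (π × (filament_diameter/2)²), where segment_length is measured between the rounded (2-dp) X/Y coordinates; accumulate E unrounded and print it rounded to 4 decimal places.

G0 X0.00 Y0.00 Z11.48
G1 X20.00 Y0.00 E0.9313
G1 X20.00 Y21.50 E1.9324
G1 X0.00 Y21.50 E2.8637
G1 X0.00 Y0.00 E3.8648

At z = 11.48 mm: the cube (footprint 20×21.5) is included at this height; the sphere at (7.5, 16) is not intersected at this z (|z−center|=10.980 > r=9); Subtracting the remaining from the first: none of the subtracted shapes is present at this height, so the 20×21.5 cube is unchanged — 1 connected region. The outline is a single polygon with 4 vertices. Extrusion per mm of travel: 0.4 × 0.28 / (π × 0.875²) = 0.046564. Accumulating E over each segment gives final E = 3.8648.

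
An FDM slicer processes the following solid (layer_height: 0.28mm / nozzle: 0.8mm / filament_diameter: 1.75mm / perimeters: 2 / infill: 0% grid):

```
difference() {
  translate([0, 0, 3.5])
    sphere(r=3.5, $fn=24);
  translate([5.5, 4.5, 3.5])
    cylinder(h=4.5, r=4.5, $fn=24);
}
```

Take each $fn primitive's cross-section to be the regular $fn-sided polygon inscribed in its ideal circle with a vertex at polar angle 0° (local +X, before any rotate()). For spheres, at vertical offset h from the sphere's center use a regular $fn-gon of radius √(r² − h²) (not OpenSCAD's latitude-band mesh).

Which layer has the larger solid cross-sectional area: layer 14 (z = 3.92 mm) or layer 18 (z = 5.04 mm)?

layer 14 (z = 3.92 mm)

Layer 14 (z = 3.92): the r=3.5 sphere slices to a regular 24-gon of circumradius 3.475 (√(r²−h²) with h=0.42 from center) (area = (24/2)·3.475²·sin(360°/24) = 37.50 mm²); the r=4.5 cylinder at (5.5, 4.5) gives a regular 24-gon of circumradius 4.5 (constant along its height) (area = (24/2)·4.500²·sin(360°/24) = 62.89 mm²); Taking the first minus the rest: starting from the r=3.5 sphere (37.50 mm²), the r=4.5 cylinder at (5.5, 4.5) partially overlaps it — only the 1.93 mm² overlap (of its 62.89 mm²) is removed, clipping the outline — area = 35.57 mm². So its area = 35.57 mm². Layer 18 (z = 5.04): the sphere: section is a regular 24-gon, circumradius = √(r²−h²) = √(3.5²−1.54²) = 3.143 (area = (24/2)·3.143²·sin(360°/24) = 30.68 mm²); the cylinder at (5.5, 4.5): section is a regular 24-gon, circumradius r=4.5 (area = (24/2)·4.500²·sin(360°/24) = 62.89 mm²); Taking the first minus the rest: starting from the r=3.5 sphere (30.68 mm²), the r=4.5 cylinder at (5.5, 4.5) partially overlaps it — only the 0.87 mm² overlap (of its 62.89 mm²) is removed, clipping the outline — area = 29.81 mm². So its area = 29.81 mm². Layer 14 is larger (35.57 vs 29.81 mm²).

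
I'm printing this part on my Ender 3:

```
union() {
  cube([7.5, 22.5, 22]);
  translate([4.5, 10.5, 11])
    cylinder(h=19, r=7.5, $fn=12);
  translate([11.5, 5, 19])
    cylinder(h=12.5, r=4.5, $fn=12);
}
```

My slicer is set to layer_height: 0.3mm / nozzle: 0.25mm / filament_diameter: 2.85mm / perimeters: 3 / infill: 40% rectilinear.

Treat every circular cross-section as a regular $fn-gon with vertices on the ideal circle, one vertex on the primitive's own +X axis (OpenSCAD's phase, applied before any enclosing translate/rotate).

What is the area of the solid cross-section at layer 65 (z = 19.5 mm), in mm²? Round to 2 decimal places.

At z = 19.5 mm: the cube is present — its section is the full 7.5×22.5 rectangle (area 168.75 mm²); the r=7.5 cylinder at (4.5, 10.5) gives a regular 12-gon of circumradius 7.5 (constant along its height) (area = (12/2)·7.500²·sin(360°/12) = 168.75 mm²); the cylinder at (11.5, 5): section is a regular 12-gon, circumradius r=4.5 (area = (12/2)·4.500²·sin(360°/12) = 60.75 mm²); Taking the union: the regions partially overlap — summed areas 398.25 mm² minus the doubly-counted overlap 118.43 mm² gives 279.82 mm² — area = 279.82 mm². Overall, the cross-section is a single solid region. Net area = 279.82 mm².

279.82 mm²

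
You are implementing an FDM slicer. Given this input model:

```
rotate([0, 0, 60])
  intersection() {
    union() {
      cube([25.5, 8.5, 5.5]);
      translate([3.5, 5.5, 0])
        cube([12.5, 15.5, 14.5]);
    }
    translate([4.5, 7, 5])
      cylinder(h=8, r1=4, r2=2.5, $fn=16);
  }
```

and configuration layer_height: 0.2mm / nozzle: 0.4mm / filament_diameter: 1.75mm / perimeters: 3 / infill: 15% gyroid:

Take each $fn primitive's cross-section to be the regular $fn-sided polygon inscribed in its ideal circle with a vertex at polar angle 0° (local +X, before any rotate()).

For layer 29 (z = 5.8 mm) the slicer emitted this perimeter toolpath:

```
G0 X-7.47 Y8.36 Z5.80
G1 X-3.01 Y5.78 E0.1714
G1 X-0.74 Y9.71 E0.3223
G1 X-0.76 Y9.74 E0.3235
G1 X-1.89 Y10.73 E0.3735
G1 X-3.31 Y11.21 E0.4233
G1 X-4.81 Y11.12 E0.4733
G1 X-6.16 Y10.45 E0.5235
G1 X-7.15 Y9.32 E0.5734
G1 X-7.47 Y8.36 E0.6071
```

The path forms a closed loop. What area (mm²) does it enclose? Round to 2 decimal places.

Apply the shoelace formula to the sequence of (X, Y) vertices; enclosed area = 22.15 mm².

22.15 mm²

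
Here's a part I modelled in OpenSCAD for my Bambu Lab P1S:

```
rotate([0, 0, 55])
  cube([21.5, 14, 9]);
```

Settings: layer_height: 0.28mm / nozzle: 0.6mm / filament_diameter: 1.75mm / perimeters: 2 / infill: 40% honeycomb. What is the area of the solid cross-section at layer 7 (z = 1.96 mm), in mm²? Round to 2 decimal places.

301.00 mm²

At z = 1.96 mm: the 21.5×14 cube contributes its full rectangle (area 301.00 mm²); (whole slice rotated 55° about Z — lengths, areas and connectivity unchanged). Overall, the cross-section is a single solid region. Net area = 301.00 mm².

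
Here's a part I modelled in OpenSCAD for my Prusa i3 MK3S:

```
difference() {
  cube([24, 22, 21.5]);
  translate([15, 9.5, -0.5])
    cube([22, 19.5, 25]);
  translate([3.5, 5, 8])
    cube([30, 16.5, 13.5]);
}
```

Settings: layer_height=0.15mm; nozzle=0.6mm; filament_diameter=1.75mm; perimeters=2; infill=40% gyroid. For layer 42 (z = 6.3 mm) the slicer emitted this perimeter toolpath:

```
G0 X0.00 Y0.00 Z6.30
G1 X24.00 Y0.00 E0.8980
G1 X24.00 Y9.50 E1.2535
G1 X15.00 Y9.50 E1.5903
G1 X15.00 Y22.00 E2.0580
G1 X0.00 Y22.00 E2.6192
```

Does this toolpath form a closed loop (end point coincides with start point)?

Start point (G0): (0.00, 0.00). End point (last G1): the path does not return to the start — open.

no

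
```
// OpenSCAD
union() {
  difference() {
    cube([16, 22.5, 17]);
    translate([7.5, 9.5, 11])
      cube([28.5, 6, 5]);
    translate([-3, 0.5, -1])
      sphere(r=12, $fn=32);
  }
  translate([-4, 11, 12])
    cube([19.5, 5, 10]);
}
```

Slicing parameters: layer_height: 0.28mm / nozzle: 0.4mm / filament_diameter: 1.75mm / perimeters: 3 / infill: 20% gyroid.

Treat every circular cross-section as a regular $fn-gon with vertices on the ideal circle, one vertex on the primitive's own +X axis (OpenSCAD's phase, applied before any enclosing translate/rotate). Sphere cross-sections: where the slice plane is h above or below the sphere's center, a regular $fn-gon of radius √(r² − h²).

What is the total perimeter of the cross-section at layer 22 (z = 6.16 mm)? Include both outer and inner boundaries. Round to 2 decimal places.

73.36 mm

At z = 6.16 mm: the cube is present — its section is the full 16×22.5 rectangle (perimeter 77.00 mm); the cube at (7.5, 9.5) is absent (z outside [11, 16]); the r=12 sphere at (-3, 0.5) slices to a regular 32-gon of circumradius 9.630 (√(r²−h²) with h=7.16 from center) (perimeter = 2·32·9.630·sin(180°/32) = 60.41 mm); After the difference (first − rest): starting from the 16×22.5 cube, the r=12 sphere at (-3, 0.5) partially overlaps it — only the 47.35 mm² overlap (of its 289.47 mm²) is removed, clipping the outline — boundary = 73.36 mm; the cube at (-4, 11) does not reach this height (z outside [12, 22]); Merging all regions: only that combined region is present, so the union is just that shape — boundary = 73.36 mm. Overall, the cross-section is a single solid region. Total boundary length (outer) = 73.36 mm.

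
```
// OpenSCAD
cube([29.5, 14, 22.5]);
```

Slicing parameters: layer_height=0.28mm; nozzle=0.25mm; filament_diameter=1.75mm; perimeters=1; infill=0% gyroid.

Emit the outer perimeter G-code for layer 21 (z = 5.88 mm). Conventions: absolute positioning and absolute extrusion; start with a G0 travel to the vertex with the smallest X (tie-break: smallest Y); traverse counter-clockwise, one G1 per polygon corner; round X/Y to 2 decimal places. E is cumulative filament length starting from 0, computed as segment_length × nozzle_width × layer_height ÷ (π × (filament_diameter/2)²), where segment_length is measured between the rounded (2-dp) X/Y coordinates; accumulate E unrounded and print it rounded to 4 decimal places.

G0 X0.00 Y0.00 Z5.88
G1 X29.50 Y0.00 E0.8585
G1 X29.50 Y14.00 E1.2660
G1 X0.00 Y14.00 E2.1245
G1 X0.00 Y0.00 E2.5319

At z = 5.88 mm: the cube is present — its section is the full 29.5×14 rectangle. The outline is a single polygon with 4 vertices. Extrusion per mm of travel: 0.25 × 0.28 / (π × 0.875²) = 0.029103. Accumulating E over each segment gives final E = 2.5319.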